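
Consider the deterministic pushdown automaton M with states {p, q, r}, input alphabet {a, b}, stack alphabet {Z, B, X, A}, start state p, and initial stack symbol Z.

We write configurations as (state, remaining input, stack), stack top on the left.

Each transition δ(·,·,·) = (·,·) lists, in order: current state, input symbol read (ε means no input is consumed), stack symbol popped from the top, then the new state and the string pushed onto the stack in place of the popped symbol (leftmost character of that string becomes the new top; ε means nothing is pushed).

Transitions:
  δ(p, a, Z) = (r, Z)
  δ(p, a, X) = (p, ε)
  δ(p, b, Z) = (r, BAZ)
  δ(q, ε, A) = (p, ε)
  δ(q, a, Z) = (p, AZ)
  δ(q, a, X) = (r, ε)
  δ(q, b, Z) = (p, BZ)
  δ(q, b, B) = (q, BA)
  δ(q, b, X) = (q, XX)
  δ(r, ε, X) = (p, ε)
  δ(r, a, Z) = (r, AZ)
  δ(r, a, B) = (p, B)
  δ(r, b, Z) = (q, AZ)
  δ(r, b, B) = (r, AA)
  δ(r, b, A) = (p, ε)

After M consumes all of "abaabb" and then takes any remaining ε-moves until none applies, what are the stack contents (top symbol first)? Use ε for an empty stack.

BAZ

(p, abaabb, Z)
  read a, top Z: go to r, push Z → (r, baabb, Z)
  read b, top Z: go to q, push AZ → (q, aabb, AZ)
  ε-move, top A: go to p, push ε → (p, aabb, Z)
  read a, top Z: go to r, push Z → (r, abb, Z)
  read a, top Z: go to r, push AZ → (r, bb, AZ)
  read b, top A: go to p, push ε → (p, b, Z)
  read b, top Z: go to r, push BAZ → (r, ε, BAZ)
All input consumed in state r with stack BAZ.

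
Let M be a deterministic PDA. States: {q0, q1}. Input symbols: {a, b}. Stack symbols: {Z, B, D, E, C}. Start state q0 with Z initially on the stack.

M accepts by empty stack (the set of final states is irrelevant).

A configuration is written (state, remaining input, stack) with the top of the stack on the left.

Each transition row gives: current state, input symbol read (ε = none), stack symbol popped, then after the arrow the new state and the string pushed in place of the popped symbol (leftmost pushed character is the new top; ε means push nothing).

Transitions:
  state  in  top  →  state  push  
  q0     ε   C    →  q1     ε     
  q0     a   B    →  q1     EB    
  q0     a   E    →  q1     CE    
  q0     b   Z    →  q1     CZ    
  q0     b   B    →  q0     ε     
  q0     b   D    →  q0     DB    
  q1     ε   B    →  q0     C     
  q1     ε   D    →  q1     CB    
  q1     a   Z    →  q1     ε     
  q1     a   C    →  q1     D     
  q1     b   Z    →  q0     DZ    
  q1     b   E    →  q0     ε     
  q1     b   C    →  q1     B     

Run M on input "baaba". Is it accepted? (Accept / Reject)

Accept

(q0, baaba, Z) ⊢ (q1, aaba, CZ) ⊢ (q1, aba, DZ) ⊢ (q1, aba, CBZ) ⊢ (q1, ba, DBZ) ⊢ (q1, ba, CBBZ) ⊢ (q1, a, BBBZ) ⊢ (q0, a, CBBZ) ⊢ (q1, a, BBZ) ⊢ (q0, a, CBZ) ⊢ (q1, a, BZ) ⊢ (q0, a, CZ) ⊢ (q1, a, Z) ⊢ (q1, ε, ε)
All input consumed and the stack is empty.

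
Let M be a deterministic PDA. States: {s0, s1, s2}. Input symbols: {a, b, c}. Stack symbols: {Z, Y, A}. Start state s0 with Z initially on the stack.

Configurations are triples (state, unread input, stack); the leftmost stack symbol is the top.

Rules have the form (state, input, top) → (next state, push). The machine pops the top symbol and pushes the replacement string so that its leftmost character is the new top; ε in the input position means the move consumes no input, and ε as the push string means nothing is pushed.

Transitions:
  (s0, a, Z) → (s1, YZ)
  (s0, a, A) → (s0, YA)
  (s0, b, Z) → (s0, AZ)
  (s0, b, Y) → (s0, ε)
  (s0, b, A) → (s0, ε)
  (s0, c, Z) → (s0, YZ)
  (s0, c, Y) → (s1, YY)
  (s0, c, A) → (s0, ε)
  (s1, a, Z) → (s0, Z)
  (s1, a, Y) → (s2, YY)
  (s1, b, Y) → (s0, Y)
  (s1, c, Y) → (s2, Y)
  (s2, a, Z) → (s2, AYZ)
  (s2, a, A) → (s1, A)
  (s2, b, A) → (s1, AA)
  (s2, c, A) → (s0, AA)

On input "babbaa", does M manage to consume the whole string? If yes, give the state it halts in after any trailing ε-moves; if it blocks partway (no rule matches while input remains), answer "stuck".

(s0, babbaa, Z)
  read b, top Z: go to s0, push AZ → (s0, abbaa, AZ)
  read a, top A: go to s0, push YA → (s0, bbaa, YAZ)
  read b, top Y: go to s0, push ε → (s0, baa, AZ)
  read b, top A: go to s0, push ε → (s0, aa, Z)
  read a, top Z: go to s1, push YZ → (s1, a, YZ)
  read a, top Y: go to s2, push YY → (s2, ε, YYZ)
All input consumed; M is in state s2.

s2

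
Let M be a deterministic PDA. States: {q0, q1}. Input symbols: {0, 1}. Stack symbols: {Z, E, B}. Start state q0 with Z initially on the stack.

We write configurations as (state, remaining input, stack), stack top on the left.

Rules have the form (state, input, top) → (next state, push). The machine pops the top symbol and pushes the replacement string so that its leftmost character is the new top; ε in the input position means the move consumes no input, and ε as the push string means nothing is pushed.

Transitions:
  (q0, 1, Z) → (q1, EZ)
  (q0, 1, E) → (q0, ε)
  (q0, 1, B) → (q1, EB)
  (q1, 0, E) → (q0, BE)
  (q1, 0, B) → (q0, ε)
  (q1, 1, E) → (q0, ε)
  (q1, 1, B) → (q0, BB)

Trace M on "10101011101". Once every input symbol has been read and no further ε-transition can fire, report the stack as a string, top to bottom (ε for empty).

EBEBEBEBEZ

(q0, 10101011101, Z)
  read 1, top Z: go to q1, push EZ → (q1, 0101011101, EZ)
  read 0, top E: go to q0, push BE → (q0, 101011101, BEZ)
  read 1, top B: go to q1, push EB → (q1, 01011101, EBEZ)
  read 0, top E: go to q0, push BE → (q0, 1011101, BEBEZ)
  read 1, top B: go to q1, push EB → (q1, 011101, EBEBEZ)
  read 0, top E: go to q0, push BE → (q0, 11101, BEBEBEZ)
  read 1, top B: go to q1, push EB → (q1, 1101, EBEBEBEZ)
  read 1, top E: go to q0, push ε → (q0, 101, BEBEBEZ)
  read 1, top B: go to q1, push EB → (q1, 01, EBEBEBEZ)
  read 0, top E: go to q0, push BE → (q0, 1, BEBEBEBEZ)
  read 1, top B: go to q1, push EB → (q1, ε, EBEBEBEBEZ)
All input consumed in state q1 with stack EBEBEBEBEZ.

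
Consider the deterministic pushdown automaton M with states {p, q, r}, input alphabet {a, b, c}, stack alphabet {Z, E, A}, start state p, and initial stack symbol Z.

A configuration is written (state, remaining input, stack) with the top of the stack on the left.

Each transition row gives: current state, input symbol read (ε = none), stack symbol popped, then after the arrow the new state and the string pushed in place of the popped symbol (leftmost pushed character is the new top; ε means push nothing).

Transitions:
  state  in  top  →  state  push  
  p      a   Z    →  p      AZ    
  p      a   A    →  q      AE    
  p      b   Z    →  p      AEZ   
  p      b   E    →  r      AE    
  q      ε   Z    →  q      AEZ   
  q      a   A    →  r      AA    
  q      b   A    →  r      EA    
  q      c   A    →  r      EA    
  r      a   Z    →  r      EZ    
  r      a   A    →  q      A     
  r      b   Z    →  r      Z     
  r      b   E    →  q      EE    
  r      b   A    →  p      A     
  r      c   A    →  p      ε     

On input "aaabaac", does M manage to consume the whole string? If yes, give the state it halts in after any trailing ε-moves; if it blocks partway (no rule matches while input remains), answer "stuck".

(p, aaabaac, Z) ⊢ (p, aabaac, AZ) ⊢ (q, abaac, AEZ) ⊢ (r, baac, AAEZ) ⊢ (p, aac, AAEZ) ⊢ (q, ac, AEAEZ) ⊢ (r, c, AAEAEZ) ⊢ (p, ε, AEAEZ)
All input consumed; M is in state p.

p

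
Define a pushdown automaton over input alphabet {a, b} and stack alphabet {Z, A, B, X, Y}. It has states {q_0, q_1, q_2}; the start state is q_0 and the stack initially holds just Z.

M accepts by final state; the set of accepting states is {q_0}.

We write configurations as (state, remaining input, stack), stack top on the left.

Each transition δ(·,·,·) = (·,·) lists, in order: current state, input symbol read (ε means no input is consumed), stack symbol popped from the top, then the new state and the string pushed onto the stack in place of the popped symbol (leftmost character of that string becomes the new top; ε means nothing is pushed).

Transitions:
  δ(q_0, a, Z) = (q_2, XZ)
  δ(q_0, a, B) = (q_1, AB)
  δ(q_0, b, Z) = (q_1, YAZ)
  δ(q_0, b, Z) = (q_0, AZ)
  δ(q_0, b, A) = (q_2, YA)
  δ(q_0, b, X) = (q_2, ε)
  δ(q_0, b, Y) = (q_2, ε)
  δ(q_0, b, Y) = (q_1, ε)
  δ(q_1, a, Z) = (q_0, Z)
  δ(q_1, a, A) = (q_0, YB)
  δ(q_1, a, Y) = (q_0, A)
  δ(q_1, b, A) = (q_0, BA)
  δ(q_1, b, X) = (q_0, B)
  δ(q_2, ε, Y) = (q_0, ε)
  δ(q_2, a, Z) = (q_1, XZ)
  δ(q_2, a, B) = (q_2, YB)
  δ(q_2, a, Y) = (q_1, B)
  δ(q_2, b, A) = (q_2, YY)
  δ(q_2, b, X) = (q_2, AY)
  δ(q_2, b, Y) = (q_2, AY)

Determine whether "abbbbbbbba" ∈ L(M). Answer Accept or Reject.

Accept

One accepting computation: (q_0, abbbbbbbba, Z) ⊢ (q_2, bbbbbbbba, XZ) ⊢ (q_2, bbbbbbba, AYZ) ⊢ (q_2, bbbbbba, YYYZ) ⊢ (q_0, bbbbbba, YYZ) ⊢ (q_2, bbbbba, YZ) ⊢ (q_2, bbbba, AYZ) ⊢ (q_2, bbba, YYYZ) ⊢ (q_2, bba, AYYYZ) ⊢ (q_2, ba, YYYYYZ) ⊢ (q_0, ba, YYYYZ) ⊢ (q_1, a, YYYZ) ⊢ (q_0, ε, AYYZ)
All input consumed and state q_0 ∈ F.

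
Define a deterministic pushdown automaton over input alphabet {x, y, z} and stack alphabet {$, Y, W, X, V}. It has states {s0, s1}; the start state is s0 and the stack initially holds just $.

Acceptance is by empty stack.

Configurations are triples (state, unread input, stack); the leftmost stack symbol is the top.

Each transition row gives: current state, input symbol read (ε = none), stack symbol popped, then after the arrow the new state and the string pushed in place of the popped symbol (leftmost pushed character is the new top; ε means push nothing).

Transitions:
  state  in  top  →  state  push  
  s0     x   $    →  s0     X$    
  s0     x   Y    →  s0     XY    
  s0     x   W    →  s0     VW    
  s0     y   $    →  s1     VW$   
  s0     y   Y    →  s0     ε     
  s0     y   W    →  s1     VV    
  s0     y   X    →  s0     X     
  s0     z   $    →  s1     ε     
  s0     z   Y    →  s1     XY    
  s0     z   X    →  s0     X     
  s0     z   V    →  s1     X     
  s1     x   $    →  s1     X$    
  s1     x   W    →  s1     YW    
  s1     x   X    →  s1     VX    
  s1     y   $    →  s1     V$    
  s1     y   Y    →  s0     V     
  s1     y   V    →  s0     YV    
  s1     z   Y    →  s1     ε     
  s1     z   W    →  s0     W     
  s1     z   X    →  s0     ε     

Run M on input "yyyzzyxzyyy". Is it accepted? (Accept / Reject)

Reject

(s0, yyyzzyxzyyy, $)
  read y, top $: go to s1, push VW$ → (s1, yyzzyxzyyy, VW$)
  read y, top V: go to s0, push YV → (s0, yzzyxzyyy, YVW$)
  read y, top Y: go to s0, push ε → (s0, zzyxzyyy, VW$)
  read z, top V: go to s1, push X → (s1, zyxzyyy, XW$)
  read z, top X: go to s0, push ε → (s0, yxzyyy, W$)
  read y, top W: go to s1, push VV → (s1, xzyyy, VV$)
No transition applies at (s1, xzyyy, VV$); input not fully consumed.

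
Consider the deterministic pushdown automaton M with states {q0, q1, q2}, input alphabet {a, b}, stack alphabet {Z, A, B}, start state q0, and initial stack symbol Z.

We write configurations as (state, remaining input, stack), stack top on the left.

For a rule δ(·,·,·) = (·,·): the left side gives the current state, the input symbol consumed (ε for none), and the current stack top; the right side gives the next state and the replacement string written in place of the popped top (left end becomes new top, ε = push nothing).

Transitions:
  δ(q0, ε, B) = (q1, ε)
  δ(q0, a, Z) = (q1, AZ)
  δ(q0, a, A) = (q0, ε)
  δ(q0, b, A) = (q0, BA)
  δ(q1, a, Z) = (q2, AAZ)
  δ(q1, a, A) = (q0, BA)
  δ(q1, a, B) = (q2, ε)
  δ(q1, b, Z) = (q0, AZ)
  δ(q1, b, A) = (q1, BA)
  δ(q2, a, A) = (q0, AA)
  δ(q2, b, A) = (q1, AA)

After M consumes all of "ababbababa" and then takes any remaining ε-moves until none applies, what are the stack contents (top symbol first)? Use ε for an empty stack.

(q0, ababbababa, Z)
  read a, top Z: go to q1, push AZ → (q1, babbababa, AZ)
  read b, top A: go to q1, push BA → (q1, abbababa, BAZ)
  read a, top B: go to q2, push ε → (q2, bbababa, AZ)
  read b, top A: go to q1, push AA → (q1, bababa, AAZ)
  read b, top A: go to q1, push BA → (q1, ababa, BAAZ)
  read a, top B: go to q2, push ε → (q2, baba, AAZ)
  read b, top A: go to q1, push AA → (q1, aba, AAAZ)
  read a, top A: go to q0, push BA → (q0, ba, BAAAZ)
  ε-move, top B: go to q1, push ε → (q1, ba, AAAZ)
  read b, top A: go to q1, push BA → (q1, a, BAAAZ)
  read a, top B: go to q2, push ε → (q2, ε, AAAZ)
All input consumed in state q2 with stack AAAZ.

AAAZ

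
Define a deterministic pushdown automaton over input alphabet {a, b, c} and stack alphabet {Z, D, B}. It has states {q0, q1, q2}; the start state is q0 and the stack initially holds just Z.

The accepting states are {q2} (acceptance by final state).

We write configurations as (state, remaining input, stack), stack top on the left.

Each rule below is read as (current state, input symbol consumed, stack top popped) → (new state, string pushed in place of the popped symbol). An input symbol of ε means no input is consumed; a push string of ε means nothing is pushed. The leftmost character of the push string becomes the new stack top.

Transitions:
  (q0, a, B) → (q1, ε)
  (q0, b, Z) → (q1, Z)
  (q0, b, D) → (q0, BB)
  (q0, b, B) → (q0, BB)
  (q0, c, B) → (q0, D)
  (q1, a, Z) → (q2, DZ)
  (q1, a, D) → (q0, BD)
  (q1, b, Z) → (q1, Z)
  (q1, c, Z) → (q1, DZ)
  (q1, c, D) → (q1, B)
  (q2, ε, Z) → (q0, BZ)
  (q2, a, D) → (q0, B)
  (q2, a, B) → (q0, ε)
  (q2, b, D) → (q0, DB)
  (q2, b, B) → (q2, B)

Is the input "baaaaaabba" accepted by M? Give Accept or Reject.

Accept

(q0, baaaaaabba, Z)
  read b, top Z: go to q1, push Z → (q1, aaaaaabba, Z)
  read a, top Z: go to q2, push DZ → (q2, aaaaabba, DZ)
  read a, top D: go to q0, push B → (q0, aaaabba, BZ)
  read a, top B: go to q1, push ε → (q1, aaabba, Z)
  read a, top Z: go to q2, push DZ → (q2, aabba, DZ)
  read a, top D: go to q0, push B → (q0, abba, BZ)
  read a, top B: go to q1, push ε → (q1, bba, Z)
  read b, top Z: go to q1, push Z → (q1, ba, Z)
  read b, top Z: go to q1, push Z → (q1, a, Z)
  read a, top Z: go to q2, push DZ → (q2, ε, DZ)
All input consumed; state q2 ∈ F.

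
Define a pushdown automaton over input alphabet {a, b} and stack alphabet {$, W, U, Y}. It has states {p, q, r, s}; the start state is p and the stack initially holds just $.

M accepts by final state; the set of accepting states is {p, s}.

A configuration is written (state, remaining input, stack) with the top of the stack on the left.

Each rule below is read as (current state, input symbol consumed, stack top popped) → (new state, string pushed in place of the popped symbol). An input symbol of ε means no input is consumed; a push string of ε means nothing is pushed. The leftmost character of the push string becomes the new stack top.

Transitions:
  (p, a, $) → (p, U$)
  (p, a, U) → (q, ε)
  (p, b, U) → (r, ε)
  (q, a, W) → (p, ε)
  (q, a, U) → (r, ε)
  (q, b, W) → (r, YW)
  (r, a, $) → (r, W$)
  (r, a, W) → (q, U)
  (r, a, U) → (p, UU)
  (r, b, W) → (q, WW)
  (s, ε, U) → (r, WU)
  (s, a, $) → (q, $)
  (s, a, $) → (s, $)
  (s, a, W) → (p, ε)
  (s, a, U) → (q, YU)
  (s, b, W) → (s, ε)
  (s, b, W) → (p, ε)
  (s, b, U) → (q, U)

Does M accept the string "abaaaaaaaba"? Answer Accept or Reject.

One accepting computation: (p, abaaaaaaaba, $) ⊢ (p, baaaaaaaba, U$) ⊢ (r, aaaaaaaba, $) ⊢ (r, aaaaaaba, W$) ⊢ (q, aaaaaba, U$) ⊢ (r, aaaaba, $) ⊢ (r, aaaba, W$) ⊢ (q, aaba, U$) ⊢ (r, aba, $) ⊢ (r, ba, W$) ⊢ (q, a, WW$) ⊢ (p, ε, W$)
All input consumed and state p ∈ F.

Accept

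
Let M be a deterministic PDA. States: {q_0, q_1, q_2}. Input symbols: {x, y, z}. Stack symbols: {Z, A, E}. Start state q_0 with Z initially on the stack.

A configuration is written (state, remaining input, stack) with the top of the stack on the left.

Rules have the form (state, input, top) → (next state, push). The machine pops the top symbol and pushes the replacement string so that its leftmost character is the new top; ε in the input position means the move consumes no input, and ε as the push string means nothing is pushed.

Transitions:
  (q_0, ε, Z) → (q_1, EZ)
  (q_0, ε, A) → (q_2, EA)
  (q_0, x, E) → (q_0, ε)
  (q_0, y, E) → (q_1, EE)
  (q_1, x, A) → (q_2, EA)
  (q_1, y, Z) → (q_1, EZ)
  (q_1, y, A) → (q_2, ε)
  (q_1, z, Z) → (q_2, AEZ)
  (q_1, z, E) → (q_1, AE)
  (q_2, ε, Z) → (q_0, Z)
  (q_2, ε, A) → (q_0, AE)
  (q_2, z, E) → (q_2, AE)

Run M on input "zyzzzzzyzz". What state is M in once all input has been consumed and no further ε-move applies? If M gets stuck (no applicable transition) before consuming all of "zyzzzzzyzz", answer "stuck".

stuck

(q_0, zyzzzzzyzz, Z)
  ε-move, top Z: go to q_1, push EZ → (q_1, zyzzzzzyzz, EZ)
  read z, top E: go to q_1, push AE → (q_1, yzzzzzyzz, AEZ)
  read y, top A: go to q_2, push ε → (q_2, zzzzzyzz, EZ)
  read z, top E: go to q_2, push AE → (q_2, zzzzyzz, AEZ)
  ε-move, top A: go to q_0, push AE → (q_0, zzzzyzz, AEEZ)
  ε-move, top A: go to q_2, push EA → (q_2, zzzzyzz, EAEEZ)
  read z, top E: go to q_2, push AE → (q_2, zzzyzz, AEAEEZ)
  ε-move, top A: go to q_0, push AE → (q_0, zzzyzz, AEEAEEZ)
  ε-move, top A: go to q_2, push EA → (q_2, zzzyzz, EAEEAEEZ)
  read z, top E: go to q_2, push AE → (q_2, zzyzz, AEAEEAEEZ)
  ε-move, top A: go to q_0, push AE → (q_0, zzyzz, AEEAEEAEEZ)
  ε-move, top A: go to q_2, push EA → (q_2, zzyzz, EAEEAEEAEEZ)
  read z, top E: go to q_2, push AE → (q_2, zyzz, AEAEEAEEAEEZ)
  ε-move, top A: go to q_0, push AE → (q_0, zyzz, AEEAEEAEEAEEZ)
  ε-move, top A: go to q_2, push EA → (q_2, zyzz, EAEEAEEAEEAEEZ)
  read z, top E: go to q_2, push AE → (q_2, yzz, AEAEEAEEAEEAEEZ)
  ε-move, top A: go to q_0, push AE → (q_0, yzz, AEEAEEAEEAEEAEEZ)
  ε-move, top A: go to q_2, push EA → (q_2, yzz, EAEEAEEAEEAEEAEEZ)
No transition for (q_2, y, top E); M blocks with input yzz remaining.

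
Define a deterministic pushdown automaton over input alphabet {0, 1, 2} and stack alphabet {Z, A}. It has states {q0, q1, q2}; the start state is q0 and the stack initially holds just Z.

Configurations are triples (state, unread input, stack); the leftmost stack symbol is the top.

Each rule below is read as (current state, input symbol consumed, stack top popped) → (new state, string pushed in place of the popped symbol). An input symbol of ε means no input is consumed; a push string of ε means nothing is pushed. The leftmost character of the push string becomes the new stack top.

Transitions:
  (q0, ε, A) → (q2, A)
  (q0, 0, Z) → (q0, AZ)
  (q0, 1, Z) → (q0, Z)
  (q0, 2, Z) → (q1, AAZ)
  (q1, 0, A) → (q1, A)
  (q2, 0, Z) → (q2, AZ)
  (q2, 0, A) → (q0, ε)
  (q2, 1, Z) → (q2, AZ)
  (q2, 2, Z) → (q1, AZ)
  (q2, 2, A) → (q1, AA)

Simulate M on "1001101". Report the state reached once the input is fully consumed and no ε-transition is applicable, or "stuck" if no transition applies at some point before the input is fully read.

(q0, 1001101, Z)
  read 1, top Z: go to q0, push Z → (q0, 001101, Z)
  read 0, top Z: go to q0, push AZ → (q0, 01101, AZ)
  ε-move, top A: go to q2, push A → (q2, 01101, AZ)
  read 0, top A: go to q0, push ε → (q0, 1101, Z)
  read 1, top Z: go to q0, push Z → (q0, 101, Z)
  read 1, top Z: go to q0, push Z → (q0, 01, Z)
  read 0, top Z: go to q0, push AZ → (q0, 1, AZ)
  ε-move, top A: go to q2, push A → (q2, 1, AZ)
No transition for (q2, 1, top A); M blocks with input 1 remaining.

stuck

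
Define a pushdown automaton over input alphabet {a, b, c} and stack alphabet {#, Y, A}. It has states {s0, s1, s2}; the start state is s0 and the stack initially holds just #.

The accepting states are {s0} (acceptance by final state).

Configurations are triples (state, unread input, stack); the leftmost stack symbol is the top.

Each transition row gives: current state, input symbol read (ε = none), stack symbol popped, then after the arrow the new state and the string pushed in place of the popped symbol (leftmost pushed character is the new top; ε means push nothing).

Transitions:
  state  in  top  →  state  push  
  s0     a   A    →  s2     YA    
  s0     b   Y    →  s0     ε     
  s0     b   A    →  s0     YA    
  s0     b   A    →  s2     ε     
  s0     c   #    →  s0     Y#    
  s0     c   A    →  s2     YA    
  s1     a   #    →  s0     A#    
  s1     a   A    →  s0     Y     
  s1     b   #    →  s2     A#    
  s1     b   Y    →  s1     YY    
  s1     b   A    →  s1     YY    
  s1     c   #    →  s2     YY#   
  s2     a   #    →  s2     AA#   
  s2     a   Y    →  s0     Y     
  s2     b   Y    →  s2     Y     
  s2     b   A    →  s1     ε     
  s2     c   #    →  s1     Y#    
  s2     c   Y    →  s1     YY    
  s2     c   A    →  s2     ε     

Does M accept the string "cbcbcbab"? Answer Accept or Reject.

Reject

No computation consumes all input and reaches a final state.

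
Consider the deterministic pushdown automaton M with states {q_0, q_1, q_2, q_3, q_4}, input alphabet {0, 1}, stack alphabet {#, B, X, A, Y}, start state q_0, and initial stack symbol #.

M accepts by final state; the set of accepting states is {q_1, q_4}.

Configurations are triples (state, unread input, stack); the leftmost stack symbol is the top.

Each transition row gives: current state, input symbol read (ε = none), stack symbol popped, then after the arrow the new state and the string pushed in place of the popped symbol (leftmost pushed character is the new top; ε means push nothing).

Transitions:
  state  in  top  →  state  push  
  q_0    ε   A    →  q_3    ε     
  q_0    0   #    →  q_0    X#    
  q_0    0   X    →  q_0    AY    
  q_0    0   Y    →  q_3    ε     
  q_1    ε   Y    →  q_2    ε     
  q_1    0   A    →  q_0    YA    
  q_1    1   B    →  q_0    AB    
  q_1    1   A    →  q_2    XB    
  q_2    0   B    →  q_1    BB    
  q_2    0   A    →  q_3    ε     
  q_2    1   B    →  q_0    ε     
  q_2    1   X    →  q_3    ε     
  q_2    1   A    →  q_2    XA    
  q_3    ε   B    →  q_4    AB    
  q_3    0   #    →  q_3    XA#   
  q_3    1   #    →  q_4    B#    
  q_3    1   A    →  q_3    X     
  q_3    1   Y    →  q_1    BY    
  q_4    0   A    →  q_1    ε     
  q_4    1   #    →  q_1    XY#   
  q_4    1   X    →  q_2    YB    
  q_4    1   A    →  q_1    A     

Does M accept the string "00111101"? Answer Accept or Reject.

(q_0, 00111101, #)
  read 0, top #: go to q_0, push X# → (q_0, 0111101, X#)
  read 0, top X: go to q_0, push AY → (q_0, 111101, AY#)
  ε-move, top A: go to q_3, push ε → (q_3, 111101, Y#)
  read 1, top Y: go to q_1, push BY → (q_1, 11101, BY#)
  read 1, top B: go to q_0, push AB → (q_0, 1101, ABY#)
  ε-move, top A: go to q_3, push ε → (q_3, 1101, BY#)
  ε-move, top B: go to q_4, push AB → (q_4, 1101, ABY#)
  read 1, top A: go to q_1, push A → (q_1, 101, ABY#)
  read 1, top A: go to q_2, push XB → (q_2, 01, XBBY#)
No transition applies at (q_2, 01, XBBY#); input not fully consumed.

Reject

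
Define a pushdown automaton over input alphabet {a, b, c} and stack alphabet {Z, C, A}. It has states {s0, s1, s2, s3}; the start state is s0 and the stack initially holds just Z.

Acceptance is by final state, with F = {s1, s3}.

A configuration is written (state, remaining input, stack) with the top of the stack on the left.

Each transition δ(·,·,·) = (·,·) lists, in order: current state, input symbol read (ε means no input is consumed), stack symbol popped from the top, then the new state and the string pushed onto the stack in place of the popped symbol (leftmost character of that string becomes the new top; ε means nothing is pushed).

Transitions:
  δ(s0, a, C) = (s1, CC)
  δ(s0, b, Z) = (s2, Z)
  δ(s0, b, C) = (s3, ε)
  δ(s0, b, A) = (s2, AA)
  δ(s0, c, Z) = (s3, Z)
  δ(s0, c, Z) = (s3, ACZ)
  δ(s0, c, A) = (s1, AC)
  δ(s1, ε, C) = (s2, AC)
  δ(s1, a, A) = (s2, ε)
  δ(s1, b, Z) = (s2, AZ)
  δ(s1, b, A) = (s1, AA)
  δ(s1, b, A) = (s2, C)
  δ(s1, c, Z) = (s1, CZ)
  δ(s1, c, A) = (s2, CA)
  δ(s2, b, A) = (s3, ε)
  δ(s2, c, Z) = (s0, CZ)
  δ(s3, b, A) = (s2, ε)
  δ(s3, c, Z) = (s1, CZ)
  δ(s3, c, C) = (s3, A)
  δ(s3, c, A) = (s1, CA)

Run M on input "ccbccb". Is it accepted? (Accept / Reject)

Accept

One accepting computation: (s0, ccbccb, Z) ⊢ (s3, cbccb, Z) ⊢ (s1, bccb, CZ) ⊢ (s2, bccb, ACZ) ⊢ (s3, ccb, CZ) ⊢ (s3, cb, AZ) ⊢ (s1, b, CAZ) ⊢ (s2, b, ACAZ) ⊢ (s3, ε, CAZ)
All input consumed and state s3 ∈ F.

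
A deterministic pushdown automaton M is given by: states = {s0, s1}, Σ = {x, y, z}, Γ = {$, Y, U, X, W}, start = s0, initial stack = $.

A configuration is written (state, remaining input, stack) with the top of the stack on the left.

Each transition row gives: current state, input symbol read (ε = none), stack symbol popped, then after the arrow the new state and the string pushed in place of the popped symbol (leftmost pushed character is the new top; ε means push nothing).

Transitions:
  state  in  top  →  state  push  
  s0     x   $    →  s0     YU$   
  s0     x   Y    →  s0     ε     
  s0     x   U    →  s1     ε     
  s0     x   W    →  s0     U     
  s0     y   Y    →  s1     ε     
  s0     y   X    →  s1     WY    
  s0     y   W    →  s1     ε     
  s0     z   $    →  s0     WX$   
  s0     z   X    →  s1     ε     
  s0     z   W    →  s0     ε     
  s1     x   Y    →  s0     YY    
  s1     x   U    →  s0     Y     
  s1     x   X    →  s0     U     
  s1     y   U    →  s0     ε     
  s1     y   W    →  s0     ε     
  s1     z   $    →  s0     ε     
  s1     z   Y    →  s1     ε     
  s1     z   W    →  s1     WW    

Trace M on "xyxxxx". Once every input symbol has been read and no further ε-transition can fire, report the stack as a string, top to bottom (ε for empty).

U$

(s0, xyxxxx, $)
  read x, top $: go to s0, push YU$ → (s0, yxxxx, YU$)
  read y, top Y: go to s1, push ε → (s1, xxxx, U$)
  read x, top U: go to s0, push Y → (s0, xxx, Y$)
  read x, top Y: go to s0, push ε → (s0, xx, $)
  read x, top $: go to s0, push YU$ → (s0, x, YU$)
  read x, top Y: go to s0, push ε → (s0, ε, U$)
All input consumed in state s0 with stack U$.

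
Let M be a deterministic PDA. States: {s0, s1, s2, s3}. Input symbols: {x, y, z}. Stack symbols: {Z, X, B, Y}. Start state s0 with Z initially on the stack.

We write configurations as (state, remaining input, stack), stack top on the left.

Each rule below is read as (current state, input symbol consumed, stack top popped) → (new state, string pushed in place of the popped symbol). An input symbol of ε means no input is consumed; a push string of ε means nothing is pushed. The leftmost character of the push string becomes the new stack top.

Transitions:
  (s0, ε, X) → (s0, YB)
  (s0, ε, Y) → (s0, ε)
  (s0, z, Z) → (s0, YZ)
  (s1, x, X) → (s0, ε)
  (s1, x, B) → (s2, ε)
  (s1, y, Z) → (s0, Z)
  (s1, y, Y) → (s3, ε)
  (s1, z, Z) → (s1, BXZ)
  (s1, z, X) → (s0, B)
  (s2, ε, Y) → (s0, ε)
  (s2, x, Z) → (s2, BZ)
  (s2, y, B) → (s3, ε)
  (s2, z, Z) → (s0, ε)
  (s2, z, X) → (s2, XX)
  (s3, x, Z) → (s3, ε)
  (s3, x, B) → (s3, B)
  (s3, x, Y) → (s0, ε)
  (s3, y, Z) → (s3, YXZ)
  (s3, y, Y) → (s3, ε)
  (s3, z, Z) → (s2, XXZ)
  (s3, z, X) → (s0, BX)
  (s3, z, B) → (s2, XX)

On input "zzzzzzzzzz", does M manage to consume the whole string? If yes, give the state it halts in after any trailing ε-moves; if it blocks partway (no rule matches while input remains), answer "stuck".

(s0, zzzzzzzzzz, Z)
  read z, top Z: go to s0, push YZ → (s0, zzzzzzzzz, YZ)
  ε-move, top Y: go to s0, push ε → (s0, zzzzzzzzz, Z)
  read z, top Z: go to s0, push YZ → (s0, zzzzzzzz, YZ)
  ε-move, top Y: go to s0, push ε → (s0, zzzzzzzz, Z)
  read z, top Z: go to s0, push YZ → (s0, zzzzzzz, YZ)
  ε-move, top Y: go to s0, push ε → (s0, zzzzzzz, Z)
  read z, top Z: go to s0, push YZ → (s0, zzzzzz, YZ)
  ε-move, top Y: go to s0, push ε → (s0, zzzzzz, Z)
  read z, top Z: go to s0, push YZ → (s0, zzzzz, YZ)
  ε-move, top Y: go to s0, push ε → (s0, zzzzz, Z)
  read z, top Z: go to s0, push YZ → (s0, zzzz, YZ)
  ε-move, top Y: go to s0, push ε → (s0, zzzz, Z)
  read z, top Z: go to s0, push YZ → (s0, zzz, YZ)
  ε-move, top Y: go to s0, push ε → (s0, zzz, Z)
  read z, top Z: go to s0, push YZ → (s0, zz, YZ)
  ε-move, top Y: go to s0, push ε → (s0, zz, Z)
  read z, top Z: go to s0, push YZ → (s0, z, YZ)
  ε-move, top Y: go to s0, push ε → (s0, z, Z)
  read z, top Z: go to s0, push YZ → (s0, ε, YZ)
  ε-move, top Y: go to s0, push ε → (s0, ε, Z)
All input consumed; M is in state s0.

s0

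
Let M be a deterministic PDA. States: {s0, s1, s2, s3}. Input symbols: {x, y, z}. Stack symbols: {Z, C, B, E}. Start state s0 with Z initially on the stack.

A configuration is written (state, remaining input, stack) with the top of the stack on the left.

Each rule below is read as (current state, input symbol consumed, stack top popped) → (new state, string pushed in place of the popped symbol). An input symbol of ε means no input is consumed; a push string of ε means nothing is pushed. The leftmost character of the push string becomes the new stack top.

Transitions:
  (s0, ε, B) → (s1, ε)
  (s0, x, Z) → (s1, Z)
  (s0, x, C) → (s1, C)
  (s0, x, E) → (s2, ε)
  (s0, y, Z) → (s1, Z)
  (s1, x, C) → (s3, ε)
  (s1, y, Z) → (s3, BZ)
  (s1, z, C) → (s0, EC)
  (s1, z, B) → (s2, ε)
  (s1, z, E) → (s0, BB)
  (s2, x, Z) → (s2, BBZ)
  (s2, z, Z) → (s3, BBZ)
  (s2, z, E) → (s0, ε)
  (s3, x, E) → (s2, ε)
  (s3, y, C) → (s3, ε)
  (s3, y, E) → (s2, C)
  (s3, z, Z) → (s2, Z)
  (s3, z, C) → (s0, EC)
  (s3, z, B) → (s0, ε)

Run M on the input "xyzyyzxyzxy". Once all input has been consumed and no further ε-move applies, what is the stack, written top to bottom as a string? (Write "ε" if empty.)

BZ

(s0, xyzyyzxyzxy, Z)
  read x, top Z: go to s1, push Z → (s1, yzyyzxyzxy, Z)
  read y, top Z: go to s3, push BZ → (s3, zyyzxyzxy, BZ)
  read z, top B: go to s0, push ε → (s0, yyzxyzxy, Z)
  read y, top Z: go to s1, push Z → (s1, yzxyzxy, Z)
  read y, top Z: go to s3, push BZ → (s3, zxyzxy, BZ)
  read z, top B: go to s0, push ε → (s0, xyzxy, Z)
  read x, top Z: go to s1, push Z → (s1, yzxy, Z)
  read y, top Z: go to s3, push BZ → (s3, zxy, BZ)
  read z, top B: go to s0, push ε → (s0, xy, Z)
  read x, top Z: go to s1, push Z → (s1, y, Z)
  read y, top Z: go to s3, push BZ → (s3, ε, BZ)
All input consumed in state s3 with stack BZ.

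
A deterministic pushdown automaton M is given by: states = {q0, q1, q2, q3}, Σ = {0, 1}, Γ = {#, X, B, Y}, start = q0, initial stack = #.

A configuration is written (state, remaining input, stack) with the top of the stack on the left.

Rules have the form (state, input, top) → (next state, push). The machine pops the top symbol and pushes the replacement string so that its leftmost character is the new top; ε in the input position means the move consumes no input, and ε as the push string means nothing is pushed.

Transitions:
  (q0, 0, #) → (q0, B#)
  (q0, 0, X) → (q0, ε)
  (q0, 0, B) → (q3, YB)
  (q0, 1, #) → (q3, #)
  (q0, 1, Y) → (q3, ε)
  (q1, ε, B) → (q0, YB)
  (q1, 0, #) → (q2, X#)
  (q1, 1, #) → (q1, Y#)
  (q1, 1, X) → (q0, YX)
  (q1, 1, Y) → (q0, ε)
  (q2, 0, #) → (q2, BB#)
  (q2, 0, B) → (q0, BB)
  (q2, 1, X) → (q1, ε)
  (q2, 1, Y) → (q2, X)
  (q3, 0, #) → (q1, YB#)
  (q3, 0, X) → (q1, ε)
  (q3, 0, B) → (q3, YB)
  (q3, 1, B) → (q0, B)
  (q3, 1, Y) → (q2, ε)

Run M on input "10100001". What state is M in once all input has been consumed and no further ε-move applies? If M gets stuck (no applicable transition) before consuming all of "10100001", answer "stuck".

stuck

(q0, 10100001, #)
  read 1, top #: go to q3, push # → (q3, 0100001, #)
  read 0, top #: go to q1, push YB# → (q1, 100001, YB#)
  read 1, top Y: go to q0, push ε → (q0, 00001, B#)
  read 0, top B: go to q3, push YB → (q3, 0001, YB#)
No transition for (q3, 0, top Y); M blocks with input 0001 remaining.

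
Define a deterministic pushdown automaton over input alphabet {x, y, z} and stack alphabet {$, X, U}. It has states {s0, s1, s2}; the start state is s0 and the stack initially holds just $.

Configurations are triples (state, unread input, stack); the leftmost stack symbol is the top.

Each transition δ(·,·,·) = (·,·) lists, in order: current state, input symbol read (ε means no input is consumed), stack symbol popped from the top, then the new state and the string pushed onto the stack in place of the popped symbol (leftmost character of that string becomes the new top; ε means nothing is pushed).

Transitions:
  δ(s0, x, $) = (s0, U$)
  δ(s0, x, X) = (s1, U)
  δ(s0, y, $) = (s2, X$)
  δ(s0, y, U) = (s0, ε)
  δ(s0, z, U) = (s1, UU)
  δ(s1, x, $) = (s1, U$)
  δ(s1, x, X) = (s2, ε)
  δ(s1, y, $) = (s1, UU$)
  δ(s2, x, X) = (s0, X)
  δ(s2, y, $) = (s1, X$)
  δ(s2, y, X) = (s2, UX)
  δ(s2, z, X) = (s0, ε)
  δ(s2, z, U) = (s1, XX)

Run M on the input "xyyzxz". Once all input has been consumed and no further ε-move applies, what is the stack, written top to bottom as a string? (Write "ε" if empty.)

UU$

(s0, xyyzxz, $)
  read x, top $: go to s0, push U$ → (s0, yyzxz, U$)
  read y, top U: go to s0, push ε → (s0, yzxz, $)
  read y, top $: go to s2, push X$ → (s2, zxz, X$)
  read z, top X: go to s0, push ε → (s0, xz, $)
  read x, top $: go to s0, push U$ → (s0, z, U$)
  read z, top U: go to s1, push UU → (s1, ε, UU$)
All input consumed in state s1 with stack UU$.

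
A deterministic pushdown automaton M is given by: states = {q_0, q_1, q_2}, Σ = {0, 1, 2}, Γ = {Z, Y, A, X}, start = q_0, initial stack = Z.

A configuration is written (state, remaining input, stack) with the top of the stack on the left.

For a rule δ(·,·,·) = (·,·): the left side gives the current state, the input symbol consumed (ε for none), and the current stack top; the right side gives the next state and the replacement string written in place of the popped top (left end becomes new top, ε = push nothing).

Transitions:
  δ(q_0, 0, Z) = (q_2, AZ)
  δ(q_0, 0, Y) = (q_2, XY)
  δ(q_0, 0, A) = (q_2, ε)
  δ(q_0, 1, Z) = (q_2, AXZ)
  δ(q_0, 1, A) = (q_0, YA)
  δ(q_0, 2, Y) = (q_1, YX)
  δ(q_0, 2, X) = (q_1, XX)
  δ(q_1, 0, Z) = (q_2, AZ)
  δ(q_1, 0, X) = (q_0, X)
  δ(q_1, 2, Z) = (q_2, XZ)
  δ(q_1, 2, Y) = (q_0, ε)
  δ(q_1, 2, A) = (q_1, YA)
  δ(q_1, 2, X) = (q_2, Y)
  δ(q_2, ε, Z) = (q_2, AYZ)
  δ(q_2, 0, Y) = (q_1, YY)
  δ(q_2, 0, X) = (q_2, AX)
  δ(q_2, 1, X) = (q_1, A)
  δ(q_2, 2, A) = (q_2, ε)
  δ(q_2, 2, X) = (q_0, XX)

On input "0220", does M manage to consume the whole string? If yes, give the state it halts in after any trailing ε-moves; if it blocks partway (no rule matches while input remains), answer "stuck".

q_1

(q_0, 0220, Z) ⊢ (q_2, 220, AZ) ⊢ (q_2, 20, Z) ⊢ (q_2, 20, AYZ) ⊢ (q_2, 0, YZ) ⊢ (q_1, ε, YYZ)
All input consumed; M is in state q_1.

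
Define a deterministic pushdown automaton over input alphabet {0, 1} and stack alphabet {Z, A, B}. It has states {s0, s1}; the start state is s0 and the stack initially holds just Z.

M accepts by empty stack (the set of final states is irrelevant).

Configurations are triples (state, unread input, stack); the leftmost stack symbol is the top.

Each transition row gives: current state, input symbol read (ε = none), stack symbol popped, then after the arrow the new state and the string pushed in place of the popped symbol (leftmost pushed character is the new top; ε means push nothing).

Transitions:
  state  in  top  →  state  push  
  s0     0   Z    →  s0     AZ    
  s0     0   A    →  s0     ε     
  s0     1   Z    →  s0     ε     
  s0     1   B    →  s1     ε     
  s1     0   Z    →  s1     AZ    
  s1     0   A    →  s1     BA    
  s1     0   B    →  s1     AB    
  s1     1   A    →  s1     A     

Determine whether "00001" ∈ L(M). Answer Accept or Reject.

Accept

(s0, 00001, Z)
  read 0, top Z: go to s0, push AZ → (s0, 0001, AZ)
  read 0, top A: go to s0, push ε → (s0, 001, Z)
  read 0, top Z: go to s0, push AZ → (s0, 01, AZ)
  read 0, top A: go to s0, push ε → (s0, 1, Z)
  read 1, top Z: go to s0, push ε → (s0, ε, ε)
All input consumed and the stack is empty.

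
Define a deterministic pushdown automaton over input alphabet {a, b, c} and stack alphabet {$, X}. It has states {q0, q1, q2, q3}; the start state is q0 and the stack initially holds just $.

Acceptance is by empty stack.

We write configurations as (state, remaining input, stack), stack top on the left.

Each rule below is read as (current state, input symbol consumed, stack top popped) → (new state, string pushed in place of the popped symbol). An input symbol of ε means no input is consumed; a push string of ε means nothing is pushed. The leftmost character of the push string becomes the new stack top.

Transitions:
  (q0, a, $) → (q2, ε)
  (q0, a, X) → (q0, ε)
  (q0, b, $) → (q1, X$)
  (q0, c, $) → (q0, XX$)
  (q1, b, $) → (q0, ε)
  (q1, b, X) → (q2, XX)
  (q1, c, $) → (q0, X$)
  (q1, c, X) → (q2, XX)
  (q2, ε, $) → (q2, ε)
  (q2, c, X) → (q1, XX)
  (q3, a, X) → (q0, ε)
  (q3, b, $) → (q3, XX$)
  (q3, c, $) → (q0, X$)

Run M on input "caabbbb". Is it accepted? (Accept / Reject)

(q0, caabbbb, $)
  read c, top $: go to q0, push XX$ → (q0, aabbbb, XX$)
  read a, top X: go to q0, push ε → (q0, abbbb, X$)
  read a, top X: go to q0, push ε → (q0, bbbb, $)
  read b, top $: go to q1, push X$ → (q1, bbb, X$)
  read b, top X: go to q2, push XX → (q2, bb, XX$)
No transition applies at (q2, bb, XX$); input not fully consumed.

Reject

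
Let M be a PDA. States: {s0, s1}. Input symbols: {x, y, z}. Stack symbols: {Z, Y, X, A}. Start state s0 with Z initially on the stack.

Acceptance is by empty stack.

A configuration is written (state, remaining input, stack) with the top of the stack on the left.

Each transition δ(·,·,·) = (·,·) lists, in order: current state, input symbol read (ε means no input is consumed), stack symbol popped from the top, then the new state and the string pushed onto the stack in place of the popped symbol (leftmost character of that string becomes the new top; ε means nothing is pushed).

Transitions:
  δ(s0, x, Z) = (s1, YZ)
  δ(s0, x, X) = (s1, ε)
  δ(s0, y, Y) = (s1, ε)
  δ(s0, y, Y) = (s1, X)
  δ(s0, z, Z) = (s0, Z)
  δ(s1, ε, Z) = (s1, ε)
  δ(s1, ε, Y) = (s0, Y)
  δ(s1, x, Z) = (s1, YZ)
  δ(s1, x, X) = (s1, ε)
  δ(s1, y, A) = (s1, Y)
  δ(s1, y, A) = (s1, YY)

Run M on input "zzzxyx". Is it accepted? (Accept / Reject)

Accept

One accepting computation: (s0, zzzxyx, Z) ⊢ (s0, zzxyx, Z) ⊢ (s0, zxyx, Z) ⊢ (s0, xyx, Z) ⊢ (s1, yx, YZ) ⊢ (s0, yx, YZ) ⊢ (s1, x, XZ) ⊢ (s1, ε, Z) ⊢ (s1, ε, ε)
All input consumed and the stack is empty.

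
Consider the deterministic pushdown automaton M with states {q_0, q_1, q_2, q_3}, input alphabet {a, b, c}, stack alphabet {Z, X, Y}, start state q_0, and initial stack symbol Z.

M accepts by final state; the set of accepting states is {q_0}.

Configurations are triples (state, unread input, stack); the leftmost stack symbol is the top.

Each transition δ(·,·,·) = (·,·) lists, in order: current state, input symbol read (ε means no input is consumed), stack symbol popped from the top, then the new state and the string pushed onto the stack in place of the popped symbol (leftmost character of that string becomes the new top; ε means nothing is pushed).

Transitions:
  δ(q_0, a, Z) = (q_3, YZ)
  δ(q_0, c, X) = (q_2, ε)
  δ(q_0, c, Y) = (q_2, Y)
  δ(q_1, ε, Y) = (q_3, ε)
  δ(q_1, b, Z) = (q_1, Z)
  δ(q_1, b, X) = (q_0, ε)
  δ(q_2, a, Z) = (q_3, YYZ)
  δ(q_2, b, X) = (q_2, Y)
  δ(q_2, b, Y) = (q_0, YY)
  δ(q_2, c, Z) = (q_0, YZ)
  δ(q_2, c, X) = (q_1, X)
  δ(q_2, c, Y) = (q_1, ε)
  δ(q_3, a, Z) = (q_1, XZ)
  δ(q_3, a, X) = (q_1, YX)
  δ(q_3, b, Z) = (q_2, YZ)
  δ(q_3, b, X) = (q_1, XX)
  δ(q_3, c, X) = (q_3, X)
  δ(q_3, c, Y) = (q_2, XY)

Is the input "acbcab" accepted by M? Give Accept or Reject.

(q_0, acbcab, Z) ⊢ (q_3, cbcab, YZ) ⊢ (q_2, bcab, XYZ) ⊢ (q_2, cab, YYZ) ⊢ (q_1, ab, YZ) ⊢ (q_3, ab, Z) ⊢ (q_1, b, XZ) ⊢ (q_0, ε, Z)
All input consumed; state q_0 ∈ F.

Accept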